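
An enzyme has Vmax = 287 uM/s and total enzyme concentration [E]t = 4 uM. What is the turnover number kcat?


kcat = Vmax / [E]t
kcat = 287 / 4
kcat = 71.75 s^-1

71.75 s^-1


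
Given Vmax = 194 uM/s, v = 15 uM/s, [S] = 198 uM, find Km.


Km = [S] * (Vmax - v) / v
Km = 198 * (194 - 15) / 15
Km = 2362.8 uM

2362.8 uM


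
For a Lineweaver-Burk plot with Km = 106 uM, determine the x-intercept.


x-intercept = -1/Km
= -1/106
= -0.0094 1/uM

-0.0094 1/uM


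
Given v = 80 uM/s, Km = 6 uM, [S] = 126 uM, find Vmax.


Vmax = v * (Km + [S]) / [S]
Vmax = 80 * (6 + 126) / 126
Vmax = 83.8095 uM/s

83.8095 uM/s


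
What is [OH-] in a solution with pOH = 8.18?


[OH-] = 10^(-pOH)
[OH-] = 10^(-8.18)
[OH-] = 6.607e-09 M

6.607e-09 M


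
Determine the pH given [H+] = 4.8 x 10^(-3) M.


pH = -log10([H+])
pH = -log10(4.8 x 10^(-3))
pH = 2.3188

2.3188


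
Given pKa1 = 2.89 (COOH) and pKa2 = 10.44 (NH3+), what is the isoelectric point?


pI = (pKa1 + pKa2) / 2
pI = (2.89 + 10.44) / 2
pI = 6.665

6.665


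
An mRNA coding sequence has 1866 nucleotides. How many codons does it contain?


codons = nucleotides / 3
codons = 1866 / 3 = 622

622


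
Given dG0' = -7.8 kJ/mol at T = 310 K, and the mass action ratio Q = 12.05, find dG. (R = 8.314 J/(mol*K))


dG = dG0' + RT * ln(Q) / 1000
dG = -7.8 + 8.314 * 310 * ln(12.05) / 1000
dG = -1.3848 kJ/mol

-1.3848 kJ/mol


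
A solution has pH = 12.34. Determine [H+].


[H+] = 10^(-pH)
[H+] = 10^(-12.34)
[H+] = 4.571e-13 M

4.571e-13 M


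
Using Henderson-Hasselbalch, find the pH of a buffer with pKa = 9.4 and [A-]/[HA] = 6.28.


pH = pKa + log10([A-]/[HA])
pH = 9.4 + log10(6.28)
pH = 10.198

10.198


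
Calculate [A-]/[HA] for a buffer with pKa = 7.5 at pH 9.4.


[A-]/[HA] = 10^(pH - pKa)
= 10^(9.4 - 7.5)
= 79.4328

79.4328


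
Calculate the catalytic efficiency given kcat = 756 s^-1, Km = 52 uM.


Catalytic efficiency = kcat / Km
= 756 / 52
= 14.5385 uM^-1*s^-1

14.5385 uM^-1*s^-1


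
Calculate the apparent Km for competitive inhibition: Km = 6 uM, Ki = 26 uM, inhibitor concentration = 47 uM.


Km_app = Km * (1 + [I]/Ki)
Km_app = 6 * (1 + 47/26)
Km_app = 16.8462 uM

16.8462 uM


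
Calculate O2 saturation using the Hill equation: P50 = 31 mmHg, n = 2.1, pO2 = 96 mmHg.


Y = pO2^n / (P50^n + pO2^n)
Y = 96^2.1 / (31^2.1 + 96^2.1)
Y = 91.48%

91.48%


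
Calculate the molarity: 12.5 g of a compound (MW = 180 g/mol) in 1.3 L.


C = (mass / MW) / volume
C = (12.5 / 180) / 1.3
C = 0.0534 M

0.0534 M


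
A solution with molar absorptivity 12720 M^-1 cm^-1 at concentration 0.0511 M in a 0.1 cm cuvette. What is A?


A = epsilon * c * l
A = 12720 * 0.0511 * 0.1
A = 64.9992

64.9992


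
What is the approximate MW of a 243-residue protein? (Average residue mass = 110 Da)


MW = n_residues * 110 Da
MW = 243 * 110
MW = 26730 Da

26730 Da


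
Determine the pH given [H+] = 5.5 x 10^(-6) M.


pH = -log10([H+])
pH = -log10(5.5 x 10^(-6))
pH = 5.2596

5.2596


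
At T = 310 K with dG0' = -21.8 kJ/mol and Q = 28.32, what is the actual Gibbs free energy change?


dG = dG0' + RT * ln(Q) / 1000
dG = -21.8 + 8.314 * 310 * ln(28.32) / 1000
dG = -13.1825 kJ/mol

-13.1825 kJ/mol


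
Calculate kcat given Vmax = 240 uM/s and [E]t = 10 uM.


kcat = Vmax / [E]t
kcat = 240 / 10
kcat = 24.0 s^-1

24.0 s^-1


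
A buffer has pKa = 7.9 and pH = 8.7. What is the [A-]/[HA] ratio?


[A-]/[HA] = 10^(pH - pKa)
= 10^(8.7 - 7.9)
= 6.3096

6.3096


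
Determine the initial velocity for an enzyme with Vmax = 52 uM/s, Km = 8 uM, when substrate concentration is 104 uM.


v = Vmax * [S] / (Km + [S])
v = 52 * 104 / (8 + 104)
v = 48.2857 uM/s

48.2857 uM/s


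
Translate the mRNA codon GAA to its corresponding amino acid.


Standard genetic code lookup.
Codon GAA -> Glu

Glu


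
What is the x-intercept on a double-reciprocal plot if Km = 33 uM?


x-intercept = -1/Km
= -1/33
= -0.0303 1/uM

-0.0303 1/uM


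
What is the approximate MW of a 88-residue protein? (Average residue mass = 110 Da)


MW = n_residues * 110 Da
MW = 88 * 110
MW = 9680 Da

9680 Da


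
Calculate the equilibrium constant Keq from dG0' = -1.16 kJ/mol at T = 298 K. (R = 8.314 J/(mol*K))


Keq = exp(-dG0 * 1000 / (R * T))
Keq = exp(-(-1.16) * 1000 / (8.314 * 298))
Keq = 1.5971

1.5971


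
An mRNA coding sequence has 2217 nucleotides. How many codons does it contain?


codons = nucleotides / 3
codons = 2217 / 3 = 739

739


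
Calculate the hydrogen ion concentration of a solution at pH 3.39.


[H+] = 10^(-pH)
[H+] = 10^(-3.39)
[H+] = 4.074e-04 M

4.074e-04 M


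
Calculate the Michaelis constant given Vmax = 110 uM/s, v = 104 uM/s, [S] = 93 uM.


Km = [S] * (Vmax - v) / v
Km = 93 * (110 - 104) / 104
Km = 5.3654 uM

5.3654 uM


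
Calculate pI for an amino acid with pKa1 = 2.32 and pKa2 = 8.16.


pI = (pKa1 + pKa2) / 2
pI = (2.32 + 8.16) / 2
pI = 5.24

5.24


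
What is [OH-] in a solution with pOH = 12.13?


[OH-] = 10^(-pOH)
[OH-] = 10^(-12.13)
[OH-] = 7.413e-13 M

7.413e-13 M


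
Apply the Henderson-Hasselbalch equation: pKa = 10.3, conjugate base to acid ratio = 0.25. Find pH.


pH = pKa + log10([A-]/[HA])
pH = 10.3 + log10(0.25)
pH = 9.6979

9.6979


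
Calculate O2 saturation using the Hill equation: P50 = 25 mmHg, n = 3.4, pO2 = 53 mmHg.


Y = pO2^n / (P50^n + pO2^n)
Y = 53^3.4 / (25^3.4 + 53^3.4)
Y = 92.79%

92.79%


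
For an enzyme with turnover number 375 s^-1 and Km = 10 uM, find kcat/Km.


Catalytic efficiency = kcat / Km
= 375 / 10
= 37.5 uM^-1*s^-1

37.5 uM^-1*s^-1


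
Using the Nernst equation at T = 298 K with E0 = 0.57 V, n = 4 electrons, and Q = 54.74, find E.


E = E0 - (RT/nF) * ln(Q)
E = 0.57 - (8.314 * 298 / (4 * 96485)) * ln(54.74)
E = 0.5443 V

0.5443 V


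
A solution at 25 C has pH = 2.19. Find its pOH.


pOH = 14 - pH
pOH = 14 - 2.19
pOH = 11.81

11.81


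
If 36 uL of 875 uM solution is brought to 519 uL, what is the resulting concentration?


C2 = C1 * V1 / V2
C2 = 875 * 36 / 519
C2 = 60.6936 uM

60.6936 uM


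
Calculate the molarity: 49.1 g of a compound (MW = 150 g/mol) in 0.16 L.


C = (mass / MW) / volume
C = (49.1 / 150) / 0.16
C = 2.0458 M

2.0458 M


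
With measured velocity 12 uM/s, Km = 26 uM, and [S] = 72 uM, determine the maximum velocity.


Vmax = v * (Km + [S]) / [S]
Vmax = 12 * (26 + 72) / 72
Vmax = 16.3333 uM/s

16.3333 uM/s


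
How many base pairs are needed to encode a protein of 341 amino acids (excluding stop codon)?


Each amino acid = 1 codon = 3 bp
bp = 341 * 3 = 1023 bp

1023 bp


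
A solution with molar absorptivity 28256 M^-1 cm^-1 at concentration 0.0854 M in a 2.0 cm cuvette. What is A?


A = epsilon * c * l
A = 28256 * 0.0854 * 2.0
A = 4826.1248

4826.1248


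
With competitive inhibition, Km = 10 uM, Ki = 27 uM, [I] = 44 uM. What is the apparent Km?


Km_app = Km * (1 + [I]/Ki)
Km_app = 10 * (1 + 44/27)
Km_app = 26.2963 uM

26.2963 uM


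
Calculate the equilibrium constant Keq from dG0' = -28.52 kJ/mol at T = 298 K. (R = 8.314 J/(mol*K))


Keq = exp(-dG0 * 1000 / (R * T))
Keq = exp(-(-28.52) * 1000 / (8.314 * 298))
Keq = 99834.5809

99834.5809


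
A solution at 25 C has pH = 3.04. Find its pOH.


pOH = 14 - pH
pOH = 14 - 3.04
pOH = 10.96

10.96


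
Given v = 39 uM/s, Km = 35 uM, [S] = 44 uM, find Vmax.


Vmax = v * (Km + [S]) / [S]
Vmax = 39 * (35 + 44) / 44
Vmax = 70.0227 uM/s

70.0227 uM/s


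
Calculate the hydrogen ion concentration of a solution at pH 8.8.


[H+] = 10^(-pH)
[H+] = 10^(-8.8)
[H+] = 1.585e-09 M

1.585e-09 M


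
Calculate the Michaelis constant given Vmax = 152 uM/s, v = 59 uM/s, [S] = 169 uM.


Km = [S] * (Vmax - v) / v
Km = 169 * (152 - 59) / 59
Km = 266.3898 uM

266.3898 uM


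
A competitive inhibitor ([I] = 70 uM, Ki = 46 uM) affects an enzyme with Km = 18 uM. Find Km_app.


Km_app = Km * (1 + [I]/Ki)
Km_app = 18 * (1 + 70/46)
Km_app = 45.3913 uM

45.3913 uM


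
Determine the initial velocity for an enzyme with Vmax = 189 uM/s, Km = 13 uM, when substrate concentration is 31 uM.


v = Vmax * [S] / (Km + [S])
v = 189 * 31 / (13 + 31)
v = 133.1591 uM/s

133.1591 uM/s


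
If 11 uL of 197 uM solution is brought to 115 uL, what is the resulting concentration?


C2 = C1 * V1 / V2
C2 = 197 * 11 / 115
C2 = 18.8435 uM

18.8435 uM


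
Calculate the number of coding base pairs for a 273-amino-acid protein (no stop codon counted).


Each amino acid = 1 codon = 3 bp
bp = 273 * 3 = 819 bp

819 bp


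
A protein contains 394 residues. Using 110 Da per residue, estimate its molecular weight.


MW = n_residues * 110 Da
MW = 394 * 110
MW = 43340 Da

43340 Da


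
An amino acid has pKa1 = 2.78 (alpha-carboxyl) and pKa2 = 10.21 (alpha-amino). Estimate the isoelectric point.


pI = (pKa1 + pKa2) / 2
pI = (2.78 + 10.21) / 2
pI = 6.495

6.495


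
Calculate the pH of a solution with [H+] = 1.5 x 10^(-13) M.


pH = -log10([H+])
pH = -log10(1.5 x 10^(-13))
pH = 12.8239

12.8239


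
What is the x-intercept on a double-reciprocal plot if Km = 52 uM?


x-intercept = -1/Km
= -1/52
= -0.0192 1/uM

-0.0192 1/uM


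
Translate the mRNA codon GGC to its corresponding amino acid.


Standard genetic code lookup.
Codon GGC -> Gly

Gly


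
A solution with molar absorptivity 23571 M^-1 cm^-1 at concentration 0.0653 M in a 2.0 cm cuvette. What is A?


A = epsilon * c * l
A = 23571 * 0.0653 * 2.0
A = 3078.3726

3078.3726


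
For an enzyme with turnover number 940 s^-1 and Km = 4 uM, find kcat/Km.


Catalytic efficiency = kcat / Km
= 940 / 4
= 235.0 uM^-1*s^-1

235.0 uM^-1*s^-1


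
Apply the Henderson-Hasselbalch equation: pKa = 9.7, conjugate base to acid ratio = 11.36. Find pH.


pH = pKa + log10([A-]/[HA])
pH = 9.7 + log10(11.36)
pH = 10.7554

10.7554


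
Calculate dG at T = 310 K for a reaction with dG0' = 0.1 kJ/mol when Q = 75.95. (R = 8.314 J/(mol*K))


dG = dG0' + RT * ln(Q) / 1000
dG = 0.1 + 8.314 * 310 * ln(75.95) / 1000
dG = 11.2601 kJ/mol

11.2601 kJ/mol


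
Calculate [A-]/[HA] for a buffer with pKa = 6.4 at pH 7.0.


[A-]/[HA] = 10^(pH - pKa)
= 10^(7.0 - 6.4)
= 3.9811

3.9811


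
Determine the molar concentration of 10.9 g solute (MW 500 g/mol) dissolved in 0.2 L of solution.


C = (mass / MW) / volume
C = (10.9 / 500) / 0.2
C = 0.109 M

0.109 M


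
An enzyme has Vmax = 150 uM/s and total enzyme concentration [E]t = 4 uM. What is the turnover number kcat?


kcat = Vmax / [E]t
kcat = 150 / 4
kcat = 37.5 s^-1

37.5 s^-1


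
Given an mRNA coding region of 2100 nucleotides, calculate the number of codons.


codons = nucleotides / 3
codons = 2100 / 3 = 700

700


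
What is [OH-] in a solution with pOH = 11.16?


[OH-] = 10^(-pOH)
[OH-] = 10^(-11.16)
[OH-] = 6.918e-12 M

6.918e-12 M


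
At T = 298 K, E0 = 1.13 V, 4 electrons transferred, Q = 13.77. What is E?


E = E0 - (RT/nF) * ln(Q)
E = 1.13 - (8.314 * 298 / (4 * 96485)) * ln(13.77)
E = 1.1132 V

1.1132 V


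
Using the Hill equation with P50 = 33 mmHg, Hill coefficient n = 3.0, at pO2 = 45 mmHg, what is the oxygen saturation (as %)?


Y = pO2^n / (P50^n + pO2^n)
Y = 45^3.0 / (33^3.0 + 45^3.0)
Y = 71.72%

71.72%


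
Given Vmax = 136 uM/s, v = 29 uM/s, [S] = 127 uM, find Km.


Km = [S] * (Vmax - v) / v
Km = 127 * (136 - 29) / 29
Km = 468.5862 uM

468.5862 uM


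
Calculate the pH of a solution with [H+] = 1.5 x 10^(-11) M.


pH = -log10([H+])
pH = -log10(1.5 x 10^(-11))
pH = 10.8239

10.8239


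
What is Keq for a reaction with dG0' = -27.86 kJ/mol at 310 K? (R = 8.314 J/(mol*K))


Keq = exp(-dG0 * 1000 / (R * T))
Keq = exp(-(-27.86) * 1000 / (8.314 * 310))
Keq = 49493.3892

49493.3892


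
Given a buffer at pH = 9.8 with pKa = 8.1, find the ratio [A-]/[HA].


[A-]/[HA] = 10^(pH - pKa)
= 10^(9.8 - 8.1)
= 50.1187

50.1187


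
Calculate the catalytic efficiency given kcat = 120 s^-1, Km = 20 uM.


Catalytic efficiency = kcat / Km
= 120 / 20
= 6.0 uM^-1*s^-1

6.0 uM^-1*s^-1


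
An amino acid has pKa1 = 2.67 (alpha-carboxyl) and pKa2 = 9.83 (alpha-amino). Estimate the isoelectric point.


pI = (pKa1 + pKa2) / 2
pI = (2.67 + 9.83) / 2
pI = 6.25

6.25


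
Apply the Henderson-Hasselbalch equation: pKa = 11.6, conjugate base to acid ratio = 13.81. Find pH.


pH = pKa + log10([A-]/[HA])
pH = 11.6 + log10(13.81)
pH = 12.7402

12.7402


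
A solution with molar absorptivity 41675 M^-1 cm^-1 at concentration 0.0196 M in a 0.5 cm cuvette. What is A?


A = epsilon * c * l
A = 41675 * 0.0196 * 0.5
A = 408.415

408.415


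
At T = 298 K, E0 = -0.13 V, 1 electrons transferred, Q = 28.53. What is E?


E = E0 - (RT/nF) * ln(Q)
E = -0.13 - (8.314 * 298 / (1 * 96485)) * ln(28.53)
E = -0.216 V

-0.216 V


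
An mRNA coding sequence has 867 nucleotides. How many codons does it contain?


codons = nucleotides / 3
codons = 867 / 3 = 289

289


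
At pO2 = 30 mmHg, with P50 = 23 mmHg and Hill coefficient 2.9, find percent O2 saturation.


Y = pO2^n / (P50^n + pO2^n)
Y = 30^2.9 / (23^2.9 + 30^2.9)
Y = 68.36%

68.36%


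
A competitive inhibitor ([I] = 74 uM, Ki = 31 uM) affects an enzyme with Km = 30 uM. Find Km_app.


Km_app = Km * (1 + [I]/Ki)
Km_app = 30 * (1 + 74/31)
Km_app = 101.6129 uM

101.6129 uM


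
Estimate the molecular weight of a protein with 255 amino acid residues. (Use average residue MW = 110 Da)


MW = n_residues * 110 Da
MW = 255 * 110
MW = 28050 Da

28050 Da


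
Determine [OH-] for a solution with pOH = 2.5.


[OH-] = 10^(-pOH)
[OH-] = 10^(-2.5)
[OH-] = 0.0032 M

0.0032 M


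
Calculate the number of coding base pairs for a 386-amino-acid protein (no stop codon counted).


Each amino acid = 1 codon = 3 bp
bp = 386 * 3 = 1158 bp

1158 bp


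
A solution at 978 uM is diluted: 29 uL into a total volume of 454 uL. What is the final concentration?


C2 = C1 * V1 / V2
C2 = 978 * 29 / 454
C2 = 62.4714 uM

62.4714 uM


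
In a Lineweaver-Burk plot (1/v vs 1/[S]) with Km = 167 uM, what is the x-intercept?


x-intercept = -1/Km
= -1/167
= -0.006 1/uM

-0.006 1/uM


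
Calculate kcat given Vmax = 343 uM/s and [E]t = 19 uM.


kcat = Vmax / [E]t
kcat = 343 / 19
kcat = 18.0526 s^-1

18.0526 s^-1


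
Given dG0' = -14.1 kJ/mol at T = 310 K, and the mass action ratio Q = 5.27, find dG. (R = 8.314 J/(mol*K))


dG = dG0' + RT * ln(Q) / 1000
dG = -14.1 + 8.314 * 310 * ln(5.27) / 1000
dG = -9.8164 kJ/mol

-9.8164 kJ/mol


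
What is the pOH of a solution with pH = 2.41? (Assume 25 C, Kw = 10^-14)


pOH = 14 - pH
pOH = 14 - 2.41
pOH = 11.59

11.59


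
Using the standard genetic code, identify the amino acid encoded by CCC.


Standard genetic code lookup.
Codon CCC -> Pro

Pro


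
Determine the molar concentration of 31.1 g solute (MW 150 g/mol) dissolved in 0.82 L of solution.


C = (mass / MW) / volume
C = (31.1 / 150) / 0.82
C = 0.2528 M

0.2528 M


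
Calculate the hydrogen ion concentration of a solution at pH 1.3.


[H+] = 10^(-pH)
[H+] = 10^(-1.3)
[H+] = 0.0501 M

0.0501 M


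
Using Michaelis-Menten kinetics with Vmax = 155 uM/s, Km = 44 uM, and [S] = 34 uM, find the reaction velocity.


v = Vmax * [S] / (Km + [S])
v = 155 * 34 / (44 + 34)
v = 67.5641 uM/s

67.5641 uM/s


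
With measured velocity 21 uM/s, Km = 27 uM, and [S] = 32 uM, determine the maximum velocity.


Vmax = v * (Km + [S]) / [S]
Vmax = 21 * (27 + 32) / 32
Vmax = 38.7188 uM/s

38.7188 uM/s


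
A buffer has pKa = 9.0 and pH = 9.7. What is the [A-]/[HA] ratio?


[A-]/[HA] = 10^(pH - pKa)
= 10^(9.7 - 9.0)
= 5.0119

5.0119


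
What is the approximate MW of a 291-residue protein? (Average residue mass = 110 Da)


MW = n_residues * 110 Da
MW = 291 * 110
MW = 32010 Da

32010 Da


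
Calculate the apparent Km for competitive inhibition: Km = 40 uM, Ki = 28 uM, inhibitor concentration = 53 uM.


Km_app = Km * (1 + [I]/Ki)
Km_app = 40 * (1 + 53/28)
Km_app = 115.7143 uM

115.7143 uM


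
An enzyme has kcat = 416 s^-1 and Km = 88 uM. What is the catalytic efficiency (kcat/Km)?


Catalytic efficiency = kcat / Km
= 416 / 88
= 4.7273 uM^-1*s^-1

4.7273 uM^-1*s^-1


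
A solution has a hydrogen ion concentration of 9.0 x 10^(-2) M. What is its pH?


pH = -log10([H+])
pH = -log10(9.0 x 10^(-2))
pH = 1.0458

1.0458


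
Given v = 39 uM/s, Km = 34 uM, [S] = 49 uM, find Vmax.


Vmax = v * (Km + [S]) / [S]
Vmax = 39 * (34 + 49) / 49
Vmax = 66.0612 uM/s

66.0612 uM/s


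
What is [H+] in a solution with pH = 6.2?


[H+] = 10^(-pH)
[H+] = 10^(-6.2)
[H+] = 6.310e-07 M

6.310e-07 M


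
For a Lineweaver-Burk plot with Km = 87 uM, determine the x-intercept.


x-intercept = -1/Km
= -1/87
= -0.0115 1/uM

-0.0115 1/uM


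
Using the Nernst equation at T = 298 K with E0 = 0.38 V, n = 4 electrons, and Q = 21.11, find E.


E = E0 - (RT/nF) * ln(Q)
E = 0.38 - (8.314 * 298 / (4 * 96485)) * ln(21.11)
E = 0.3604 V

0.3604 V


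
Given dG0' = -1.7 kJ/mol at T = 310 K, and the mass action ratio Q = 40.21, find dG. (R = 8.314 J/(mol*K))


dG = dG0' + RT * ln(Q) / 1000
dG = -1.7 + 8.314 * 310 * ln(40.21) / 1000
dG = 7.821 kJ/mol

7.821 kJ/mol


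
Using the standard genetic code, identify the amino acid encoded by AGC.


Standard genetic code lookup.
Codon AGC -> Ser

Ser


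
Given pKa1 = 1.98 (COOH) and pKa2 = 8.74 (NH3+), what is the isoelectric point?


pI = (pKa1 + pKa2) / 2
pI = (1.98 + 8.74) / 2
pI = 5.36

5.36


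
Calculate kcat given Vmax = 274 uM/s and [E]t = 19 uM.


kcat = Vmax / [E]t
kcat = 274 / 19
kcat = 14.4211 s^-1

14.4211 s^-1


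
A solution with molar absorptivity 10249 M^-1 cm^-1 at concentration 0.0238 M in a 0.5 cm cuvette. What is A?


A = epsilon * c * l
A = 10249 * 0.0238 * 0.5
A = 121.9631

121.9631


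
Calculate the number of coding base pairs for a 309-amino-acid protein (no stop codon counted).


Each amino acid = 1 codon = 3 bp
bp = 309 * 3 = 927 bp

927 bp


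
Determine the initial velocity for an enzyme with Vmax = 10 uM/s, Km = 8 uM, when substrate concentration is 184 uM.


v = Vmax * [S] / (Km + [S])
v = 10 * 184 / (8 + 184)
v = 9.5833 uM/s

9.5833 uM/s


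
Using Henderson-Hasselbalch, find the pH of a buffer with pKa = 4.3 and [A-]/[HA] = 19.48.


pH = pKa + log10([A-]/[HA])
pH = 4.3 + log10(19.48)
pH = 5.5896

5.5896


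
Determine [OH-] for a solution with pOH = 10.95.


[OH-] = 10^(-pOH)
[OH-] = 10^(-10.95)
[OH-] = 1.122e-11 M

1.122e-11 M


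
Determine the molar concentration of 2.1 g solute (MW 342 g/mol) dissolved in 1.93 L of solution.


C = (mass / MW) / volume
C = (2.1 / 342) / 1.93
C = 0.0032 M

0.0032 M


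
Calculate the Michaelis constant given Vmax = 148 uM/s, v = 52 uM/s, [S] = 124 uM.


Km = [S] * (Vmax - v) / v
Km = 124 * (148 - 52) / 52
Km = 228.9231 uM

228.9231 uM


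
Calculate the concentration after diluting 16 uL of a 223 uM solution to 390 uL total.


C2 = C1 * V1 / V2
C2 = 223 * 16 / 390
C2 = 9.1487 uM

9.1487 uM


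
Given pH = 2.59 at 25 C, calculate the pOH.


pOH = 14 - pH
pOH = 14 - 2.59
pOH = 11.41

11.41


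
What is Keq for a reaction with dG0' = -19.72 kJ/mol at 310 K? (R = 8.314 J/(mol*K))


Keq = exp(-dG0 * 1000 / (R * T))
Keq = exp(-(-19.72) * 1000 / (8.314 * 310))
Keq = 2103.3769

2103.3769


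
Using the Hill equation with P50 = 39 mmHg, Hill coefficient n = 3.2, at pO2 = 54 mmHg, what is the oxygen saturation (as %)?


Y = pO2^n / (P50^n + pO2^n)
Y = 54^3.2 / (39^3.2 + 54^3.2)
Y = 73.91%

73.91%


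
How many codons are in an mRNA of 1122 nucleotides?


codons = nucleotides / 3
codons = 1122 / 3 = 374

374


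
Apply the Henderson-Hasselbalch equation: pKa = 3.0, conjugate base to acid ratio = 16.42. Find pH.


pH = pKa + log10([A-]/[HA])
pH = 3.0 + log10(16.42)
pH = 4.2154

4.2154


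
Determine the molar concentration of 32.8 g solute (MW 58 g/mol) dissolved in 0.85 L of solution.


C = (mass / MW) / volume
C = (32.8 / 58) / 0.85
C = 0.6653 M

0.6653 M


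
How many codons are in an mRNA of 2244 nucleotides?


codons = nucleotides / 3
codons = 2244 / 3 = 748

748


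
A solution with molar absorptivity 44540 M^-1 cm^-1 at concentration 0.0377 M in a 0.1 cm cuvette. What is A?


A = epsilon * c * l
A = 44540 * 0.0377 * 0.1
A = 167.9158

167.9158


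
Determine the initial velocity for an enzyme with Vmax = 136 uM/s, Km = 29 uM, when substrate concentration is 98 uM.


v = Vmax * [S] / (Km + [S])
v = 136 * 98 / (29 + 98)
v = 104.9449 uM/s

104.9449 uM/s


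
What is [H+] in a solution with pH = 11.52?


[H+] = 10^(-pH)
[H+] = 10^(-11.52)
[H+] = 3.020e-12 M

3.020e-12 M


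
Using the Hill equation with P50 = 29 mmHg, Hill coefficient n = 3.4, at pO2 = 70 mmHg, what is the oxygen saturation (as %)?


Y = pO2^n / (P50^n + pO2^n)
Y = 70^3.4 / (29^3.4 + 70^3.4)
Y = 95.24%

95.24%


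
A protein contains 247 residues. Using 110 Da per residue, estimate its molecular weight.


MW = n_residues * 110 Da
MW = 247 * 110
MW = 27170 Da

27170 Da


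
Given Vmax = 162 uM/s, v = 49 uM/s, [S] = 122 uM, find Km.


Km = [S] * (Vmax - v) / v
Km = 122 * (162 - 49) / 49
Km = 281.3469 uM

281.3469 uM


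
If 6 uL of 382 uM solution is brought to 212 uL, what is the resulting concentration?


C2 = C1 * V1 / V2
C2 = 382 * 6 / 212
C2 = 10.8113 uM

10.8113 uM


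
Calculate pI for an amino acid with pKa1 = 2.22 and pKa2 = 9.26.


pI = (pKa1 + pKa2) / 2
pI = (2.22 + 9.26) / 2
pI = 5.74

5.74


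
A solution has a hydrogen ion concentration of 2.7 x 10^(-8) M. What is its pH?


pH = -log10([H+])
pH = -log10(2.7 x 10^(-8))
pH = 7.5686

7.5686


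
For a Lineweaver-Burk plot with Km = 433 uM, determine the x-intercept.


x-intercept = -1/Km
= -1/433
= -0.0023 1/uM

-0.0023 1/uM


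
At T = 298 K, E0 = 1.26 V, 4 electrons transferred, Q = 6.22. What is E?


E = E0 - (RT/nF) * ln(Q)
E = 1.26 - (8.314 * 298 / (4 * 96485)) * ln(6.22)
E = 1.2483 V

1.2483 V


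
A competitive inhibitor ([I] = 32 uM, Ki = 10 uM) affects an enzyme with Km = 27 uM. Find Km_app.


Km_app = Km * (1 + [I]/Ki)
Km_app = 27 * (1 + 32/10)
Km_app = 113.4 uM

113.4 uM


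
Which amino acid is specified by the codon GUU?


Standard genetic code lookup.
Codon GUU -> Val

Val


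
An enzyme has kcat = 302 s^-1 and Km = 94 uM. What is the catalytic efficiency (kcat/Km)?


Catalytic efficiency = kcat / Km
= 302 / 94
= 3.2128 uM^-1*s^-1

3.2128 uM^-1*s^-1


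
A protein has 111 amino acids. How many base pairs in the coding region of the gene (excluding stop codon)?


Each amino acid = 1 codon = 3 bp
bp = 111 * 3 = 333 bp

333 bp


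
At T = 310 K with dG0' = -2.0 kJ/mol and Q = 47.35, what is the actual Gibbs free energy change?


dG = dG0' + RT * ln(Q) / 1000
dG = -2.0 + 8.314 * 310 * ln(47.35) / 1000
dG = 7.9423 kJ/mol

7.9423 kJ/mol


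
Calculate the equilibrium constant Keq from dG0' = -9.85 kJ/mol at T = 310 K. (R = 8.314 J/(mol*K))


Keq = exp(-dG0 * 1000 / (R * T))
Keq = exp(-(-9.85) * 1000 / (8.314 * 310))
Keq = 45.685

45.685


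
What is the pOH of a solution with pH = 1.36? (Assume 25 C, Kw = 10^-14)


pOH = 14 - pH
pOH = 14 - 1.36
pOH = 12.64

12.64


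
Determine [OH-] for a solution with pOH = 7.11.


[OH-] = 10^(-pOH)
[OH-] = 10^(-7.11)
[OH-] = 7.762e-08 M

7.762e-08 M


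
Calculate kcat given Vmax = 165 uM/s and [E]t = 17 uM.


kcat = Vmax / [E]t
kcat = 165 / 17
kcat = 9.7059 s^-1

9.7059 s^-1


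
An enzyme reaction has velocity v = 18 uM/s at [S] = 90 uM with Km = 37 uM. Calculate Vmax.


Vmax = v * (Km + [S]) / [S]
Vmax = 18 * (37 + 90) / 90
Vmax = 25.4 uM/s

25.4 uM/s


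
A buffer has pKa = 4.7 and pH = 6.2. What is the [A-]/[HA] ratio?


[A-]/[HA] = 10^(pH - pKa)
= 10^(6.2 - 4.7)
= 31.6228

31.6228


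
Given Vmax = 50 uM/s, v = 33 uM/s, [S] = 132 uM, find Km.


Km = [S] * (Vmax - v) / v
Km = 132 * (50 - 33) / 33
Km = 68.0 uM

68.0 uM


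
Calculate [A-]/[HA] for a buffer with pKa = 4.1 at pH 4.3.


[A-]/[HA] = 10^(pH - pKa)
= 10^(4.3 - 4.1)
= 1.5849

1.5849


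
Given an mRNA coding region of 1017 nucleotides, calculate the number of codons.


codons = nucleotides / 3
codons = 1017 / 3 = 339

339


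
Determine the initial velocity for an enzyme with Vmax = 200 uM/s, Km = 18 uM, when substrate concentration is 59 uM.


v = Vmax * [S] / (Km + [S])
v = 200 * 59 / (18 + 59)
v = 153.2468 uM/s

153.2468 uM/s


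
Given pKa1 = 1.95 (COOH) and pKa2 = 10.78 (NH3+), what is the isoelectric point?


pI = (pKa1 + pKa2) / 2
pI = (1.95 + 10.78) / 2
pI = 6.365

6.365


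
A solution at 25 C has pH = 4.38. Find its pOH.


pOH = 14 - pH
pOH = 14 - 4.38
pOH = 9.62

9.62


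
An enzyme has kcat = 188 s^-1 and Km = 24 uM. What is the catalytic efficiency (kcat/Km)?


Catalytic efficiency = kcat / Km
= 188 / 24
= 7.8333 uM^-1*s^-1

7.8333 uM^-1*s^-1


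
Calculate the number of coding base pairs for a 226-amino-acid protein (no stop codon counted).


Each amino acid = 1 codon = 3 bp
bp = 226 * 3 = 678 bp

678 bp


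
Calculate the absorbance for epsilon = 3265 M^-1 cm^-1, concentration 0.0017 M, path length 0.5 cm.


A = epsilon * c * l
A = 3265 * 0.0017 * 0.5
A = 2.7752

2.7752


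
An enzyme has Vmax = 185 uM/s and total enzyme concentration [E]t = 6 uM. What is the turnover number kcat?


kcat = Vmax / [E]t
kcat = 185 / 6
kcat = 30.8333 s^-1

30.8333 s^-1


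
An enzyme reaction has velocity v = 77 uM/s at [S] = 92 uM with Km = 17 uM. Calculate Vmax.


Vmax = v * (Km + [S]) / [S]
Vmax = 77 * (17 + 92) / 92
Vmax = 91.2283 uM/s

91.2283 uM/s


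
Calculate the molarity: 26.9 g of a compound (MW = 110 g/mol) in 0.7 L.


C = (mass / MW) / volume
C = (26.9 / 110) / 0.7
C = 0.3494 M

0.3494 M


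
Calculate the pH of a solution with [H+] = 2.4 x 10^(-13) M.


pH = -log10([H+])
pH = -log10(2.4 x 10^(-13))
pH = 12.6198

12.6198


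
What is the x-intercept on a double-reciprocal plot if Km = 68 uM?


x-intercept = -1/Km
= -1/68
= -0.0147 1/uM

-0.0147 1/uM


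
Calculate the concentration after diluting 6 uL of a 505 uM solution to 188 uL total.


C2 = C1 * V1 / V2
C2 = 505 * 6 / 188
C2 = 16.117 uM

16.117 uM


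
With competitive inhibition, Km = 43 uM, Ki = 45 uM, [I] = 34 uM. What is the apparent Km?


Km_app = Km * (1 + [I]/Ki)
Km_app = 43 * (1 + 34/45)
Km_app = 75.4889 uM

75.4889 uM


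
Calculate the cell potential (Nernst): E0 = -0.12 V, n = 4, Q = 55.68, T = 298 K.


E = E0 - (RT/nF) * ln(Q)
E = -0.12 - (8.314 * 298 / (4 * 96485)) * ln(55.68)
E = -0.1458 V

-0.1458 V


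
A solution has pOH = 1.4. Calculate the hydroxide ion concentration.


[OH-] = 10^(-pOH)
[OH-] = 10^(-1.4)
[OH-] = 0.0398 M

0.0398 M


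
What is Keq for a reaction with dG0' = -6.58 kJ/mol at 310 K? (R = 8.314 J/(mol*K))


Keq = exp(-dG0 * 1000 / (R * T))
Keq = exp(-(-6.58) * 1000 / (8.314 * 310))
Keq = 12.8458

12.8458


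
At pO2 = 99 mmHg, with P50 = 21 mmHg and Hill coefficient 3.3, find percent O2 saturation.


Y = pO2^n / (P50^n + pO2^n)
Y = 99^3.3 / (21^3.3 + 99^3.3)
Y = 99.4%

99.4%


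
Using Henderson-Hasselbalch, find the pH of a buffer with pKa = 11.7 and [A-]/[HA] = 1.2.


pH = pKa + log10([A-]/[HA])
pH = 11.7 + log10(1.2)
pH = 11.7792

11.7792


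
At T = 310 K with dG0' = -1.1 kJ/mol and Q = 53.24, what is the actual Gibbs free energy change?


dG = dG0' + RT * ln(Q) / 1000
dG = -1.1 + 8.314 * 310 * ln(53.24) / 1000
dG = 9.1444 kJ/mol

9.1444 kJ/mol


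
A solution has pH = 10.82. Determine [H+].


[H+] = 10^(-pH)
[H+] = 10^(-10.82)
[H+] = 1.514e-11 M

1.514e-11 M


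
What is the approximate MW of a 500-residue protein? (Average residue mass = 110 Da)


MW = n_residues * 110 Da
MW = 500 * 110
MW = 55000 Da

55000 Da


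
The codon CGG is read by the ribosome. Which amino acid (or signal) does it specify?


Standard genetic code lookup.
Codon CGG -> Arg

Arg


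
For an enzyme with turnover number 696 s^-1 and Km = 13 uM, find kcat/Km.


Catalytic efficiency = kcat / Km
= 696 / 13
= 53.5385 uM^-1*s^-1

53.5385 uM^-1*s^-1


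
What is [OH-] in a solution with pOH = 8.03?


[OH-] = 10^(-pOH)
[OH-] = 10^(-8.03)
[OH-] = 9.333e-09 M

9.333e-09 M


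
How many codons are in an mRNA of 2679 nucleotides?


codons = nucleotides / 3
codons = 2679 / 3 = 893

893


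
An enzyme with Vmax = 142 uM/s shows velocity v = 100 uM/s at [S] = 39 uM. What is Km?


Km = [S] * (Vmax - v) / v
Km = 39 * (142 - 100) / 100
Km = 16.38 uM

16.38 uM


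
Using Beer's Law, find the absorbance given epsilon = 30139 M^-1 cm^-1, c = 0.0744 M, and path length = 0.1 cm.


A = epsilon * c * l
A = 30139 * 0.0744 * 0.1
A = 224.2342

224.2342


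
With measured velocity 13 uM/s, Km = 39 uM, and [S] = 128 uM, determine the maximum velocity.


Vmax = v * (Km + [S]) / [S]
Vmax = 13 * (39 + 128) / 128
Vmax = 16.9609 uM/s

16.9609 uM/s


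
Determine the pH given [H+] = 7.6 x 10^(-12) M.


pH = -log10([H+])
pH = -log10(7.6 x 10^(-12))
pH = 11.1192

11.1192


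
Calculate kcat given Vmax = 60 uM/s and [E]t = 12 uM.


kcat = Vmax / [E]t
kcat = 60 / 12
kcat = 5.0 s^-1

5.0 s^-1


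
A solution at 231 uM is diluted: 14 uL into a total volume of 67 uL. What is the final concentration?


C2 = C1 * V1 / V2
C2 = 231 * 14 / 67
C2 = 48.2687 uM

48.2687 uM


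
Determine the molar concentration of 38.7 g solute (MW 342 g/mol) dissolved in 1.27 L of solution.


C = (mass / MW) / volume
C = (38.7 / 342) / 1.27
C = 0.0891 M

0.0891 M


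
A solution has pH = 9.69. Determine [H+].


[H+] = 10^(-pH)
[H+] = 10^(-9.69)
[H+] = 2.042e-10 M

2.042e-10 M


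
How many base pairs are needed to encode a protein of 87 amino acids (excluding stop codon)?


Each amino acid = 1 codon = 3 bp
bp = 87 * 3 = 261 bp

261 bp


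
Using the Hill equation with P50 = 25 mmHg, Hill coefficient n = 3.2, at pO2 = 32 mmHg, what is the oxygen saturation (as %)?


Y = pO2^n / (P50^n + pO2^n)
Y = 32^3.2 / (25^3.2 + 32^3.2)
Y = 68.78%

68.78%


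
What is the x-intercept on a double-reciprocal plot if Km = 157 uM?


x-intercept = -1/Km
= -1/157
= -0.0064 1/uM

-0.0064 1/uM


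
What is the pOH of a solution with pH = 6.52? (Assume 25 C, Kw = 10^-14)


pOH = 14 - pH
pOH = 14 - 6.52
pOH = 7.48

7.48


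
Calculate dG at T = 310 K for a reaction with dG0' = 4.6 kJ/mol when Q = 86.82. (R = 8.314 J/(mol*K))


dG = dG0' + RT * ln(Q) / 1000
dG = 4.6 + 8.314 * 310 * ln(86.82) / 1000
dG = 16.1048 kJ/mol

16.1048 kJ/mol


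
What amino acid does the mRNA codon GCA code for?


Standard genetic code lookup.
Codon GCA -> Ala

Ala


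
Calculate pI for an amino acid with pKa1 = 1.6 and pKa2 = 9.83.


pI = (pKa1 + pKa2) / 2
pI = (1.6 + 9.83) / 2
pI = 5.715

5.715


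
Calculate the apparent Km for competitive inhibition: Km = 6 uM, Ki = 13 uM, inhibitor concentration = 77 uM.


Km_app = Km * (1 + [I]/Ki)
Km_app = 6 * (1 + 77/13)
Km_app = 41.5385 uM

41.5385 uM


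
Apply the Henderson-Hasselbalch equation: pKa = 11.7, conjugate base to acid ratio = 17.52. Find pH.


pH = pKa + log10([A-]/[HA])
pH = 11.7 + log10(17.52)
pH = 12.9435

12.9435


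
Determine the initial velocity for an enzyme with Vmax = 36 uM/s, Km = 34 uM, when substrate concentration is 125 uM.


v = Vmax * [S] / (Km + [S])
v = 36 * 125 / (34 + 125)
v = 28.3019 uM/s

28.3019 uM/s


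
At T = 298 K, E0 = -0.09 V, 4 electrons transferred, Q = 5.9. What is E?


E = E0 - (RT/nF) * ln(Q)
E = -0.09 - (8.314 * 298 / (4 * 96485)) * ln(5.9)
E = -0.1014 V

-0.1014 V


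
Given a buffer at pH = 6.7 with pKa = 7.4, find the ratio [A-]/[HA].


[A-]/[HA] = 10^(pH - pKa)
= 10^(6.7 - 7.4)
= 0.1995

0.1995


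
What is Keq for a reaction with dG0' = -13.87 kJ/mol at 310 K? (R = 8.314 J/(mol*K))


Keq = exp(-dG0 * 1000 / (R * T))
Keq = exp(-(-13.87) * 1000 / (8.314 * 310))
Keq = 217.3518

217.3518


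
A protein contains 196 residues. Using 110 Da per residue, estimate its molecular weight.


MW = n_residues * 110 Da
MW = 196 * 110
MW = 21560 Da

21560 Da


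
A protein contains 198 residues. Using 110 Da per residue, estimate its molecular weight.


MW = n_residues * 110 Da
MW = 198 * 110
MW = 21780 Da

21780 Da


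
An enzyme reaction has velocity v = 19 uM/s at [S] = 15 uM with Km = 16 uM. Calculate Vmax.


Vmax = v * (Km + [S]) / [S]
Vmax = 19 * (16 + 15) / 15
Vmax = 39.2667 uM/s

39.2667 uM/s


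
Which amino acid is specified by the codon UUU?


Standard genetic code lookup.
Codon UUU -> Phe

Phe


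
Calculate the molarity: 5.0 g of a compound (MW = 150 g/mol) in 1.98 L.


C = (mass / MW) / volume
C = (5.0 / 150) / 1.98
C = 0.0168 M

0.0168 M


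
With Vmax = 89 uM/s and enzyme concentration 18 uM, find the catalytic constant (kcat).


kcat = Vmax / [E]t
kcat = 89 / 18
kcat = 4.9444 s^-1

4.9444 s^-1


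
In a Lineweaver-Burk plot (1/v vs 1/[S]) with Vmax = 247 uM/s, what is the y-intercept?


y-intercept = 1/Vmax
= 1/247
= 0.004 s/uM

0.004 s/uM


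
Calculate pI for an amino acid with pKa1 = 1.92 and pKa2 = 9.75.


pI = (pKa1 + pKa2) / 2
pI = (1.92 + 9.75) / 2
pI = 5.835

5.835


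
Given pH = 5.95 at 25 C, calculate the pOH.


pOH = 14 - pH
pOH = 14 - 5.95
pOH = 8.05

8.05


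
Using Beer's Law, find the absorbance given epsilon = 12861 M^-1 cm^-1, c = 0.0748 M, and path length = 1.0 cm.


A = epsilon * c * l
A = 12861 * 0.0748 * 1.0
A = 962.0028

962.0028


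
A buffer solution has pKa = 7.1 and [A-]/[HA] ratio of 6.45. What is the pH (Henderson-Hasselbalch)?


pH = pKa + log10([A-]/[HA])
pH = 7.1 + log10(6.45)
pH = 7.9096

7.9096


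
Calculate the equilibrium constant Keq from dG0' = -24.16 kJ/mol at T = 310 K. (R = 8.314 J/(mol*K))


Keq = exp(-dG0 * 1000 / (R * T))
Keq = exp(-(-24.16) * 1000 / (8.314 * 310))
Keq = 11778.2013

11778.2013


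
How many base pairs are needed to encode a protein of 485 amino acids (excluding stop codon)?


Each amino acid = 1 codon = 3 bp
bp = 485 * 3 = 1455 bp

1455 bp


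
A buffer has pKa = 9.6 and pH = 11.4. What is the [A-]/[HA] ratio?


[A-]/[HA] = 10^(pH - pKa)
= 10^(11.4 - 9.6)
= 63.0957

63.0957


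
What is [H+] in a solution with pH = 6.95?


[H+] = 10^(-pH)
[H+] = 10^(-6.95)
[H+] = 1.122e-07 M

1.122e-07 M


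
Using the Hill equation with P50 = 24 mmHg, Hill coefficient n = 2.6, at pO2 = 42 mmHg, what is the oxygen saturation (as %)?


Y = pO2^n / (P50^n + pO2^n)
Y = 42^2.6 / (24^2.6 + 42^2.6)
Y = 81.08%

81.08%


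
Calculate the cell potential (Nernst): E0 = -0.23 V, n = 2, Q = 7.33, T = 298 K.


E = E0 - (RT/nF) * ln(Q)
E = -0.23 - (8.314 * 298 / (2 * 96485)) * ln(7.33)
E = -0.2556 V

-0.2556 V


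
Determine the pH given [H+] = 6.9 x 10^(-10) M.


pH = -log10([H+])
pH = -log10(6.9 x 10^(-10))
pH = 9.1612

9.1612


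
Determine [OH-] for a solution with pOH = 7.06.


[OH-] = 10^(-pOH)
[OH-] = 10^(-7.06)
[OH-] = 8.710e-08 M

8.710e-08 M


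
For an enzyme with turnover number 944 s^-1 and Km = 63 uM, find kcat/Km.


Catalytic efficiency = kcat / Km
= 944 / 63
= 14.9841 uM^-1*s^-1

14.9841 uM^-1*s^-1


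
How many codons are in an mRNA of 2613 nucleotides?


codons = nucleotides / 3
codons = 2613 / 3 = 871

871


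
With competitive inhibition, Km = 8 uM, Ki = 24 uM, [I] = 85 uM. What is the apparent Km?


Km_app = Km * (1 + [I]/Ki)
Km_app = 8 * (1 + 85/24)
Km_app = 36.3333 uM

36.3333 uM


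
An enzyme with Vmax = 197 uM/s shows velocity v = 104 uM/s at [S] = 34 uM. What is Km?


Km = [S] * (Vmax - v) / v
Km = 34 * (197 - 104) / 104
Km = 30.4038 uM

30.4038 uM


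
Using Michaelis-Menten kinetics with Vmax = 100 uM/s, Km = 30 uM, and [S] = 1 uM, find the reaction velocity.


v = Vmax * [S] / (Km + [S])
v = 100 * 1 / (30 + 1)
v = 3.2258 uM/s

3.2258 uM/s


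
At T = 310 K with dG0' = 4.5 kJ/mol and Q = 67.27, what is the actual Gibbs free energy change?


dG = dG0' + RT * ln(Q) / 1000
dG = 4.5 + 8.314 * 310 * ln(67.27) / 1000
dG = 15.3473 kJ/mol

15.3473 kJ/mol


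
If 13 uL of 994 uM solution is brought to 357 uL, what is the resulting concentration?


C2 = C1 * V1 / V2
C2 = 994 * 13 / 357
C2 = 36.1961 uM

36.1961 uM


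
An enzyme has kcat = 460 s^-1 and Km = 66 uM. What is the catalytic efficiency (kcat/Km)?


Catalytic efficiency = kcat / Km
= 460 / 66
= 6.9697 uM^-1*s^-1

6.9697 uM^-1*s^-1


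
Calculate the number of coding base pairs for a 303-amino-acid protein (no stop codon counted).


Each amino acid = 1 codon = 3 bp
bp = 303 * 3 = 909 bp

909 bp


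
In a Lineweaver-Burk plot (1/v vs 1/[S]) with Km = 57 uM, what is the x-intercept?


x-intercept = -1/Km
= -1/57
= -0.0175 1/uM

-0.0175 1/uM


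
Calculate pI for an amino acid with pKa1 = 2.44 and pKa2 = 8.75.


pI = (pKa1 + pKa2) / 2
pI = (2.44 + 8.75) / 2
pI = 5.595

5.595


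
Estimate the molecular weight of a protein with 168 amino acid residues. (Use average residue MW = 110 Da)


MW = n_residues * 110 Da
MW = 168 * 110
MW = 18480 Da

18480 Da


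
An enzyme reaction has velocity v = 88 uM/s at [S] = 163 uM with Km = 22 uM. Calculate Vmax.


Vmax = v * (Km + [S]) / [S]
Vmax = 88 * (22 + 163) / 163
Vmax = 99.8773 uM/s

99.8773 uM/s


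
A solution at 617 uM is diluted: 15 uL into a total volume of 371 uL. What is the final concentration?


C2 = C1 * V1 / V2
C2 = 617 * 15 / 371
C2 = 24.9461 uM

24.9461 uM


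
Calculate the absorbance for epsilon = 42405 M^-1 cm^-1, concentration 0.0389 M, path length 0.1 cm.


A = epsilon * c * l
A = 42405 * 0.0389 * 0.1
A = 164.9555

164.9555


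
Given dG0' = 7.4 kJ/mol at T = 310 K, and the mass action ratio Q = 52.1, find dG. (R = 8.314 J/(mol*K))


dG = dG0' + RT * ln(Q) / 1000
dG = 7.4 + 8.314 * 310 * ln(52.1) / 1000
dG = 17.5887 kJ/mol

17.5887 kJ/mol


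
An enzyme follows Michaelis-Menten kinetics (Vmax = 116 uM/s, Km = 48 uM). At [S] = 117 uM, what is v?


v = Vmax * [S] / (Km + [S])
v = 116 * 117 / (48 + 117)
v = 82.2545 uM/s

82.2545 uM/s


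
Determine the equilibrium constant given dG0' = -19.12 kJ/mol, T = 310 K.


Keq = exp(-dG0 * 1000 / (R * T))
Keq = exp(-(-19.12) * 1000 / (8.314 * 310))
Keq = 1666.5339

1666.5339


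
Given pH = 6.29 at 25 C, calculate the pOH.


pOH = 14 - pH
pOH = 14 - 6.29
pOH = 7.71

7.71


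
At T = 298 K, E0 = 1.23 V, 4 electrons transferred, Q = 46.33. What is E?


E = E0 - (RT/nF) * ln(Q)
E = 1.23 - (8.314 * 298 / (4 * 96485)) * ln(46.33)
E = 1.2054 V

1.2054 V


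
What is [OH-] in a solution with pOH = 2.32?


[OH-] = 10^(-pOH)
[OH-] = 10^(-2.32)
[OH-] = 0.0048 M

0.0048 M


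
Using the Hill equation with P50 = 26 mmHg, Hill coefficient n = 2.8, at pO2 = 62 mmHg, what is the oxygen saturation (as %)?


Y = pO2^n / (P50^n + pO2^n)
Y = 62^2.8 / (26^2.8 + 62^2.8)
Y = 91.93%

91.93%


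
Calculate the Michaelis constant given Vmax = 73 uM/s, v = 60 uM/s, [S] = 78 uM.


Km = [S] * (Vmax - v) / v
Km = 78 * (73 - 60) / 60
Km = 16.9 uM

16.9 uM


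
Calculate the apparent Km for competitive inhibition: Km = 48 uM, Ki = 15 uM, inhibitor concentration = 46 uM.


Km_app = Km * (1 + [I]/Ki)
Km_app = 48 * (1 + 46/15)
Km_app = 195.2 uM

195.2 uM
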